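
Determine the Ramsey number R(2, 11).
R(2, 11) = 11

R(2, k) = k for all k ≥ 2: in a 2-colouring of K_k, either some edge is red (a red K_2) or all edges are blue (a blue K_k). And K_{10} coloured all-blue has no blue K_11, so R(2, 11) > 10. Hence R(2, 11) = 11.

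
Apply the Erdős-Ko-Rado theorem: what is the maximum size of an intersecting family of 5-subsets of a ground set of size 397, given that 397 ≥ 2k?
max |F| = C(396, 4) = 1009182735

The Erdős-Ko-Rado theorem states: for n ≥ 2k, an intersecting family of k-subsets of an n-element set has size at most C(n − 1, k − 1), with equality for 'star' families {A ⊆ [n] : |A| = k, i ∈ A} (fix an element i). For n = 397, k = 5: C(396, 4) = 1009182735.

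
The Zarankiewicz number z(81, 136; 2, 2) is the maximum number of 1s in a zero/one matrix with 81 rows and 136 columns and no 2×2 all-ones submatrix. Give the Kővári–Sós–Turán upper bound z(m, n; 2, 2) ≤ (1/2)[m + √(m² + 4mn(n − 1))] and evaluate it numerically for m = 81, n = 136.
z(81, 136; 2, 2) ≤ (1/2)[81 + √(81² + 4·81·136·135)] = (1/2)[81 + √5955201] = 1260.664

Kővári–Sós–Turán: let r_1, ..., r_81 be the row sums and z = Σ r_i the total number of 1s. Each pair of columns can share at most one row with both entries 1 (else a 2×2 all-ones block appears), so Σ_i C(r_i, 2) ≤ C(136, 2) = 9180. By convexity Σ_i C(r_i, 2) ≥ 81·C(z/81, 2) = z(z − 81)/(2·81), giving z² − 81z − 81·136·135 ≤ 0 and hence z ≤ (1/2)[81 + √(6561 + 4·1487160)] = (1/2)[81 + √5955201] ≈ (1/2)(81 + 2440.3281) = 1260.664.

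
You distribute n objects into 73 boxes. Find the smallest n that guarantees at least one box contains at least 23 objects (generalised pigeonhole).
n = (23 − 1)·73 + 1 = 1607

By the generalised pigeonhole principle, to guarantee some box contains ≥ r objects we need more than (r − 1) · k objects total. Threshold: n = (r − 1) · k + 1. With r = 23 and k = 73: n = 22 · 73 + 1 = 1606 + 1 = 1607. For n = 1606 = 22 · 73, we can put exactly 22 objects in every box, avoiding 23 in any single one — so 1607 is tight.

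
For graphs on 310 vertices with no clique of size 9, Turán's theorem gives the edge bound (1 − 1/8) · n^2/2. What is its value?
Turán density bound = (7/8) · 310^2/2 = 168175/4 ≈ 42043.75

Turán's theorem: ex(n, K_{r+1}) is achieved by the complete r-partite Turán graph T(n, r) with parts as balanced as possible, and is at most (1 − 1/r) · n^2/2. For r = 8, n = 310: the density bound is (7/8) · 96100/2 = 168175/4 ≈ 42043.75. The integer-valued extremum is e(T(310, 8)) = 42043, which is strictly less than the density bound 168175/4 since 8 ∤ 310 (the parts of T(310, 8) cannot all be equal).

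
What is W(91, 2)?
W(91, 2) = 91 + 1 = 92

A 2-term AP is any pair of integers, so a monochromatic 2-AP exists iff some colour is used at least twice. With 91 colours, the colouring i ↦ i on {1, ..., 91} uses each colour once, avoiding any monochromatic pair, so W(91, 2) > 91. For {1, ..., 92}, pigeonhole forces two integers of the same colour, which form a monochromatic 2-AP. Hence W(91, 2) = 92.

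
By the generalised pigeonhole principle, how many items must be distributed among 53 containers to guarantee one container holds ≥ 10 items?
n = (10 − 1)·53 + 1 = 478

By the generalised pigeonhole principle, to guarantee some box contains ≥ r objects we need more than (r − 1) · k objects total. Threshold: n = (r − 1) · k + 1. With r = 10 and k = 53: n = 9 · 53 + 1 = 477 + 1 = 478. For n = 477 = 9 · 53, we can put exactly 9 objects in every box, avoiding 10 in any single one — so 478 is tight.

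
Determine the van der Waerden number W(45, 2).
W(45, 2) = 45 + 1 = 46

A 2-term AP is any pair of integers, so a monochromatic 2-AP exists iff some colour is used at least twice. With 45 colours, the colouring i ↦ i on {1, ..., 45} uses each colour once, avoiding any monochromatic pair, so W(45, 2) > 45. For {1, ..., 46}, pigeonhole forces two integers of the same colour, which form a monochromatic 2-AP. Hence W(45, 2) = 46.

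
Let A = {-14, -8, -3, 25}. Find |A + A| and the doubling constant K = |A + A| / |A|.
K = |A + A| / |A| = 10/4 = 5/2

Enumerate A + A = {a + b : a, b ∈ A}. With |A| = 4, there are |A|^2 = 16 ordered sum pairs; collecting distinct values, A + A = {-28, -22, -17, -16, -11, -6, 11, 17, 22, 50}, so |A + A| = 10. Thus K = 10/4 = 5/2. For comparison, the minimum possible |A + A| over all 4-element sets is 2·4 − 1 = 7 (so min K = 7/4), attained only by arithmetic progressions.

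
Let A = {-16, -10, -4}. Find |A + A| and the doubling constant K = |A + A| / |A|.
K = |A + A| / |A| = 5/3

Enumerate A + A = {a + b : a, b ∈ A}. With |A| = 3, there are |A|^2 = 9 ordered sum pairs; collecting distinct values, A + A = {-32, -26, -20, -14, -8}, so |A + A| = 5. Thus K = 5/3. Here |A + A| = 2|A| − 1 = 5, the minimum possible — so K = 5/3 is minimal, which holds iff A is an arithmetic progression.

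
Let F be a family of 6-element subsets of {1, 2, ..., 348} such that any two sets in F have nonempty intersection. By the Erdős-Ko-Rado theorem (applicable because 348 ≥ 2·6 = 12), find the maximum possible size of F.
max |F| = C(347, 5) = 40728272074

Erdős-Ko-Rado (1961): when n ≥ 2k, max |F| = C(n−1, k−1). The bound is attained by the star {A : i ∈ A} for any fixed i ∈ [n]. Here C(348−1, 6−1) = C(347, 5) = 40728272074.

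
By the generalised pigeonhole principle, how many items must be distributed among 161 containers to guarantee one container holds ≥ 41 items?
n = (41 − 1)·161 + 1 = 6441

By the generalised pigeonhole principle, to guarantee some box contains ≥ r objects we need more than (r − 1) · k objects total. Threshold: n = (r − 1) · k + 1. With r = 41 and k = 161: n = 40 · 161 + 1 = 6440 + 1 = 6441. For n = 6440 = 40 · 161, we can put exactly 40 objects in every box, avoiding 41 in any single one — so 6441 is tight.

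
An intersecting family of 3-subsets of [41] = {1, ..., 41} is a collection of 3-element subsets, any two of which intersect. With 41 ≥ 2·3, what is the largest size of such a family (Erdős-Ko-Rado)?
max |F| = C(40, 2) = 780

Erdős-Ko-Rado (1961): when n ≥ 2k, max |F| = C(n−1, k−1). The bound is attained by the star {A : i ∈ A} for any fixed i ∈ [n]. Here C(41−1, 3−1) = C(40, 2) = 780.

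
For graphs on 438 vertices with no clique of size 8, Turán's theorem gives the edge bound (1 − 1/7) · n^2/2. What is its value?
Turán density bound = (6/7) · 438^2/2 = 575532/7 ≈ 82218.8571

Turán's theorem: ex(n, K_{r+1}) is achieved by the complete r-partite Turán graph T(n, r) with parts as balanced as possible, and is at most (1 − 1/r) · n^2/2. For r = 7, n = 438: the density bound is (6/7) · 191844/2 = 575532/7 ≈ 82218.8571. The integer-valued extremum is e(T(438, 7)) = 82218, which is strictly less than the density bound 575532/7 since 7 ∤ 438 (the parts of T(438, 7) cannot all be equal).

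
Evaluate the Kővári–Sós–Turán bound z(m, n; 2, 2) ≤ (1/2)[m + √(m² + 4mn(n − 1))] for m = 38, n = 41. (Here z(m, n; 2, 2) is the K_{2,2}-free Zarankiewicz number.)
z(38, 41; 2, 2) ≤ (1/2)[38 + √(38² + 4·38·41·40)] = (1/2)[38 + √250724] = 269.3617

Kővári–Sós–Turán: let r_1, ..., r_38 be the row sums and z = Σ r_i the total number of 1s. Each pair of columns can share at most one row with both entries 1 (else a 2×2 all-ones block appears), so Σ_i C(r_i, 2) ≤ C(41, 2) = 820. By convexity Σ_i C(r_i, 2) ≥ 38·C(z/38, 2) = z(z − 38)/(2·38), giving z² − 38z − 38·41·40 ≤ 0 and hence z ≤ (1/2)[38 + √(1444 + 4·62320)] = (1/2)[38 + √250724] ≈ (1/2)(38 + 500.7235) = 269.3617.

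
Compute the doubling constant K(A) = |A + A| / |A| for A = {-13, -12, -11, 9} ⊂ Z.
K = |A + A| / |A| = 9/4

Enumerate A + A = {a + b : a, b ∈ A}. With |A| = 4, there are |A|^2 = 16 ordered sum pairs; collecting distinct values, A + A = {-26, -25, -24, -23, -22, -4, -3, -2, 18}, so |A + A| = 9. Thus K = 9/4. For comparison, the minimum possible |A + A| over all 4-element sets is 2·4 − 1 = 7 (so min K = 7/4), attained only by arithmetic progressions.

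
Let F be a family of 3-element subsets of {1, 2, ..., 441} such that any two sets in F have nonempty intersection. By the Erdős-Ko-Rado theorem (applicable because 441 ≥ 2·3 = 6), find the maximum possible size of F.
max |F| = C(440, 2) = 96580

The Erdős-Ko-Rado theorem states: for n ≥ 2k, an intersecting family of k-subsets of an n-element set has size at most C(n − 1, k − 1), with equality for 'star' families {A ⊆ [n] : |A| = k, i ∈ A} (fix an element i). For n = 441, k = 3: C(440, 2) = 96580.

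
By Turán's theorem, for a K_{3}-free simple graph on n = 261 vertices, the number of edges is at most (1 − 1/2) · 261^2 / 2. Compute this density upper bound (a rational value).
Turán density bound = (1/2) · 261^2/2 = 68121/4 ≈ 17030.25

Turán's theorem: ex(n, K_{r+1}) is achieved by the complete r-partite Turán graph T(n, r) with parts as balanced as possible, and is at most (1 − 1/r) · n^2/2. For r = 2, n = 261: the density bound is (1/2) · 68121/2 = 68121/4 ≈ 17030.25. The integer-valued extremum is e(T(261, 2)) = 17030, which is strictly less than the density bound 68121/4 since 2 ∤ 261 (the parts of T(261, 2) cannot all be equal).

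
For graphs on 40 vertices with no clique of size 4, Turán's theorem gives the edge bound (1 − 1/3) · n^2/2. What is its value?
Turán density bound = (2/3) · 40^2/2 = 1600/3 ≈ 533.3333

Turán's theorem: ex(n, K_{r+1}) is achieved by the complete r-partite Turán graph T(n, r) with parts as balanced as possible, and is at most (1 − 1/r) · n^2/2. For r = 3, n = 40: the density bound is (2/3) · 1600/2 = 1600/3 ≈ 533.3333. The integer-valued extremum is e(T(40, 3)) = 533, which is strictly less than the density bound 1600/3 since 3 ∤ 40 (the parts of T(40, 3) cannot all be equal).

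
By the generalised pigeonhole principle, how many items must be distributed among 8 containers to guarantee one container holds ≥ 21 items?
n = (21 − 1)·8 + 1 = 161

By the generalised pigeonhole principle, to guarantee some box contains ≥ r objects we need more than (r − 1) · k objects total. Threshold: n = (r − 1) · k + 1. With r = 21 and k = 8: n = 20 · 8 + 1 = 160 + 1 = 161. For n = 160 = 20 · 8, we can put exactly 20 objects in every box, avoiding 21 in any single one — so 161 is tight.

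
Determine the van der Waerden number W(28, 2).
W(28, 2) = 28 + 1 = 29

A 2-term AP is any pair of integers, so a monochromatic 2-AP exists iff some colour is used at least twice. With 28 colours, the colouring i ↦ i on {1, ..., 28} uses each colour once, avoiding any monochromatic pair, so W(28, 2) > 28. For {1, ..., 29}, pigeonhole forces two integers of the same colour, which form a monochromatic 2-AP. Hence W(28, 2) = 29.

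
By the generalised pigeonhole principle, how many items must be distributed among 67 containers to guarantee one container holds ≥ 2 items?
n = (2 − 1)·67 + 1 = 68

By the generalised pigeonhole principle, to guarantee some box contains ≥ r objects we need more than (r − 1) · k objects total. Threshold: n = (r − 1) · k + 1. With r = 2 and k = 67: n = 1 · 67 + 1 = 67 + 1 = 68. For n = 67 = 1 · 67, we can put exactly 1 objects in every box, avoiding 2 in any single one — so 68 is tight.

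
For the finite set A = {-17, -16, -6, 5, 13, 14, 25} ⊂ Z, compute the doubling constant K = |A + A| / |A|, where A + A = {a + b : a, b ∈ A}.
K = |A + A| / |A| = 24/7

Enumerate A + A = {a + b : a, b ∈ A}. With |A| = 7, there are |A|^2 = 49 ordered sum pairs; collecting distinct values, A + A = {-34, -33, -32, -23, -22, -12, -11, -4, -3, -2, -1, 7, 8, 9, 10, 18, 19, 26, 27, 28, 30, 38, 39, 50}, so |A + A| = 24. Thus K = 24/7. For comparison, the minimum possible |A + A| over all 7-element sets is 2·7 − 1 = 13 (so min K = 13/7), attained only by arithmetic progressions.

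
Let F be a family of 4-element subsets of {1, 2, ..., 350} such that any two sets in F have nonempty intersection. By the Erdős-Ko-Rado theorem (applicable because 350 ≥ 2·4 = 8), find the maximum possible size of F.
max |F| = C(349, 3) = 7023974

The Erdős-Ko-Rado theorem states: for n ≥ 2k, an intersecting family of k-subsets of an n-element set has size at most C(n − 1, k − 1), with equality for 'star' families {A ⊆ [n] : |A| = k, i ∈ A} (fix an element i). For n = 350, k = 4: C(349, 3) = 7023974.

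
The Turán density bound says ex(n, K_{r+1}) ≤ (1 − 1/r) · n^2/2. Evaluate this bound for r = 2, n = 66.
Turán density bound = (1/2) · 66^2/2 = 1089

Turán's theorem: ex(n, K_{r+1}) is achieved by the complete r-partite Turán graph T(n, r) with parts as balanced as possible, and is at most (1 − 1/r) · n^2/2. For r = 2, n = 66: the density bound is (1/2) · 4356/2 = 1089. Since 2 ∣ 66, the Turán graph T(66, 2) has parts of equal size 33, and its edge count e(T(66, 2)) = 1089 attains the density bound exactly.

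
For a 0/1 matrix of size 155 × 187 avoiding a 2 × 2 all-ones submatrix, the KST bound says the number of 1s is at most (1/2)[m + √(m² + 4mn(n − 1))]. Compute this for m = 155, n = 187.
z(155, 187; 2, 2) ≤ (1/2)[155 + √(155² + 4·155·187·186)] = (1/2)[155 + √21588865] = 2400.691

Kővári–Sós–Turán: let r_1, ..., r_155 be the row sums and z = Σ r_i the total number of 1s. Each pair of columns can share at most one row with both entries 1 (else a 2×2 all-ones block appears), so Σ_i C(r_i, 2) ≤ C(187, 2) = 17391. By convexity Σ_i C(r_i, 2) ≥ 155·C(z/155, 2) = z(z − 155)/(2·155), giving z² − 155z − 155·187·186 ≤ 0 and hence z ≤ (1/2)[155 + √(24025 + 4·5391210)] = (1/2)[155 + √21588865] ≈ (1/2)(155 + 4646.3819) = 2400.691.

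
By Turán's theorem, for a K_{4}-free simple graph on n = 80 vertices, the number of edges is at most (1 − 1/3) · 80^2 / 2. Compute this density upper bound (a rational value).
Turán density bound = (2/3) · 80^2/2 = 6400/3 ≈ 2133.3333

Turán's theorem: ex(n, K_{r+1}) is achieved by the complete r-partite Turán graph T(n, r) with parts as balanced as possible, and is at most (1 − 1/r) · n^2/2. For r = 3, n = 80: the density bound is (2/3) · 6400/2 = 6400/3 ≈ 2133.3333. The integer-valued extremum is e(T(80, 3)) = 2133, which is strictly less than the density bound 6400/3 since 3 ∤ 80 (the parts of T(80, 3) cannot all be equal).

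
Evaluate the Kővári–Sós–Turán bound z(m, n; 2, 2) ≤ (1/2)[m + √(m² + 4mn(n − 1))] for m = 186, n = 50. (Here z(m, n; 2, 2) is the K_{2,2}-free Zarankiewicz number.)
z(186, 50; 2, 2) ≤ (1/2)[186 + √(186² + 4·186·50·49)] = (1/2)[186 + √1857396] = 774.4316

Kővári–Sós–Turán: let r_1, ..., r_186 be the row sums and z = Σ r_i the total number of 1s. Each pair of columns can share at most one row with both entries 1 (else a 2×2 all-ones block appears), so Σ_i C(r_i, 2) ≤ C(50, 2) = 1225. By convexity Σ_i C(r_i, 2) ≥ 186·C(z/186, 2) = z(z − 186)/(2·186), giving z² − 186z − 186·50·49 ≤ 0 and hence z ≤ (1/2)[186 + √(34596 + 4·455700)] = (1/2)[186 + √1857396] ≈ (1/2)(186 + 1362.8632) = 774.4316.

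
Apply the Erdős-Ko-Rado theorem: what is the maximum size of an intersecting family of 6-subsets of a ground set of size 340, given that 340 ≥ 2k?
max |F| = C(339, 5) = 36220057692

Erdős-Ko-Rado (1961): when n ≥ 2k, max |F| = C(n−1, k−1). The bound is attained by the star {A : i ∈ A} for any fixed i ∈ [n]. Here C(340−1, 6−1) = C(339, 5) = 36220057692.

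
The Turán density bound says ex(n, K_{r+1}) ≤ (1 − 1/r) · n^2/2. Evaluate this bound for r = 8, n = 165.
Turán density bound = (7/8) · 165^2/2 = 190575/16 ≈ 11910.9375

Turán's theorem: ex(n, K_{r+1}) is achieved by the complete r-partite Turán graph T(n, r) with parts as balanced as possible, and is at most (1 − 1/r) · n^2/2. For r = 8, n = 165: the density bound is (7/8) · 27225/2 = 190575/16 ≈ 11910.9375. The integer-valued extremum is e(T(165, 8)) = 11910, which is strictly less than the density bound 190575/16 since 8 ∤ 165 (the parts of T(165, 8) cannot all be equal).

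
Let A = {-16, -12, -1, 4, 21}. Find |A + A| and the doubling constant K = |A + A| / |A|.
K = |A + A| / |A| = 15/5 = 3

Enumerate A + A = {a + b : a, b ∈ A}. With |A| = 5, there are |A|^2 = 25 ordered sum pairs; collecting distinct values, A + A = {-32, -28, -24, -17, -13, -12, -8, -2, 3, 5, 8, 9, 20, 25, 42}, so |A + A| = 15. Thus K = 15/5 = 3. For comparison, the minimum possible |A + A| over all 5-element sets is 2·5 − 1 = 9 (so min K = 9/5), attained only by arithmetic progressions.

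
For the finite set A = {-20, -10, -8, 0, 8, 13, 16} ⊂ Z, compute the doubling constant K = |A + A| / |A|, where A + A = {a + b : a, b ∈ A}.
K = |A + A| / |A| = 24/7

Enumerate A + A = {a + b : a, b ∈ A}. With |A| = 7, there are |A|^2 = 49 ordered sum pairs; collecting distinct values, A + A = {-40, -30, -28, -20, -18, -16, -12, -10, -8, -7, -4, -2, 0, 3, 5, 6, 8, 13, 16, 21, 24, 26, 29, 32}, so |A + A| = 24. Thus K = 24/7. For comparison, the minimum possible |A + A| over all 7-element sets is 2·7 − 1 = 13 (so min K = 13/7), attained only by arithmetic progressions.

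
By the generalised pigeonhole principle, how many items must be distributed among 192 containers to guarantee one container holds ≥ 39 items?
n = (39 − 1)·192 + 1 = 7297

By the generalised pigeonhole principle, to guarantee some box contains ≥ r objects we need more than (r − 1) · k objects total. Threshold: n = (r − 1) · k + 1. With r = 39 and k = 192: n = 38 · 192 + 1 = 7296 + 1 = 7297. For n = 7296 = 38 · 192, we can put exactly 38 objects in every box, avoiding 39 in any single one — so 7297 is tight.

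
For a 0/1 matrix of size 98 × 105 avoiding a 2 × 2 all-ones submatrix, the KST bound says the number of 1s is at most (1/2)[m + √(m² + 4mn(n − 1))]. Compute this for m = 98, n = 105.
z(98, 105; 2, 2) ≤ (1/2)[98 + √(98² + 4·98·105·104)] = (1/2)[98 + √4290244] = 1084.6452

Kővári–Sós–Turán: let r_1, ..., r_98 be the row sums and z = Σ r_i the total number of 1s. Each pair of columns can share at most one row with both entries 1 (else a 2×2 all-ones block appears), so Σ_i C(r_i, 2) ≤ C(105, 2) = 5460. By convexity Σ_i C(r_i, 2) ≥ 98·C(z/98, 2) = z(z − 98)/(2·98), giving z² − 98z − 98·105·104 ≤ 0 and hence z ≤ (1/2)[98 + √(9604 + 4·1070160)] = (1/2)[98 + √4290244] ≈ (1/2)(98 + 2071.2904) = 1084.6452.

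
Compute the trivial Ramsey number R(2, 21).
R(2, 21) = 21

R(2, k) = k for all k ≥ 2: in a 2-colouring of K_k, either some edge is red (a red K_2) or all edges are blue (a blue K_k). And K_{20} coloured all-blue has no blue K_21, so R(2, 21) > 20. Hence R(2, 21) = 21.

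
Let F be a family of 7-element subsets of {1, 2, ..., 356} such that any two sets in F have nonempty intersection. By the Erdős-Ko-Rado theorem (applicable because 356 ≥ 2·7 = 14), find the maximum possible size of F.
max |F| = C(355, 6) = 2664352290600

Erdős-Ko-Rado (1961): when n ≥ 2k, max |F| = C(n−1, k−1). The bound is attained by the star {A : i ∈ A} for any fixed i ∈ [n]. Here C(356−1, 7−1) = C(355, 6) = 2664352290600.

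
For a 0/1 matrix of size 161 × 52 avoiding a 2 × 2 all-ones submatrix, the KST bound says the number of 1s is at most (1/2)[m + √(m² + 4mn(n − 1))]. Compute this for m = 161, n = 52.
z(161, 52; 2, 2) ≤ (1/2)[161 + √(161² + 4·161·52·51)] = (1/2)[161 + √1733809] = 738.8709

Kővári–Sós–Turán: let r_1, ..., r_161 be the row sums and z = Σ r_i the total number of 1s. Each pair of columns can share at most one row with both entries 1 (else a 2×2 all-ones block appears), so Σ_i C(r_i, 2) ≤ C(52, 2) = 1326. By convexity Σ_i C(r_i, 2) ≥ 161·C(z/161, 2) = z(z − 161)/(2·161), giving z² − 161z − 161·52·51 ≤ 0 and hence z ≤ (1/2)[161 + √(25921 + 4·426972)] = (1/2)[161 + √1733809] ≈ (1/2)(161 + 1316.7418) = 738.8709.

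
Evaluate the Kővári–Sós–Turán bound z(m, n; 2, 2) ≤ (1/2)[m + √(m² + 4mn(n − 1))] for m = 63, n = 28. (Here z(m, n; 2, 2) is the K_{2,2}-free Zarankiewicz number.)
z(63, 28; 2, 2) ≤ (1/2)[63 + √(63² + 4·63·28·27)] = (1/2)[63 + √194481] = 252

Kővári–Sós–Turán: let r_1, ..., r_63 be the row sums and z = Σ r_i the total number of 1s. Each pair of columns can share at most one row with both entries 1 (else a 2×2 all-ones block appears), so Σ_i C(r_i, 2) ≤ C(28, 2) = 378. By convexity Σ_i C(r_i, 2) ≥ 63·C(z/63, 2) = z(z − 63)/(2·63), giving z² − 63z − 63·28·27 ≤ 0 and hence z ≤ (1/2)[63 + √(3969 + 4·47628)] = (1/2)[63 + √194481] ≈ (1/2)(63 + 441) = 252.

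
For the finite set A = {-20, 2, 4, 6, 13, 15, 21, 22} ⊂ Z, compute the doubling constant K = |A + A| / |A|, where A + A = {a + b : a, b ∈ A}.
K = |A + A| / |A| = 31/8

Enumerate A + A = {a + b : a, b ∈ A}. With |A| = 8, there are |A|^2 = 64 ordered sum pairs; collecting distinct values, A + A = {-40, -18, -16, -14, -7, -5, 1, 2, 4, 6, 8, 10, 12, 15, 17, 19, 21, 23, 24, 25, 26, 27, 28, 30, 34, 35, 36, 37, 42, 43, 44}, so |A + A| = 31. Thus K = 31/8. For comparison, the minimum possible |A + A| over all 8-element sets is 2·8 − 1 = 15 (so min K = 15/8), attained only by arithmetic progressions.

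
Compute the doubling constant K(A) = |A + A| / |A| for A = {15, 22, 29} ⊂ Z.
K = |A + A| / |A| = 5/3

Enumerate A + A = {a + b : a, b ∈ A}. With |A| = 3, there are |A|^2 = 9 ordered sum pairs; collecting distinct values, A + A = {30, 37, 44, 51, 58}, so |A + A| = 5. Thus K = 5/3. Here |A + A| = 2|A| − 1 = 5, the minimum possible — so K = 5/3 is minimal, which holds iff A is an arithmetic progression.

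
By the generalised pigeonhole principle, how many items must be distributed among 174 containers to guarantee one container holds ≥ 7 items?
n = (7 − 1)·174 + 1 = 1045

By the generalised pigeonhole principle, to guarantee some box contains ≥ r objects we need more than (r − 1) · k objects total. Threshold: n = (r − 1) · k + 1. With r = 7 and k = 174: n = 6 · 174 + 1 = 1044 + 1 = 1045. For n = 1044 = 6 · 174, we can put exactly 6 objects in every box, avoiding 7 in any single one — so 1045 is tight.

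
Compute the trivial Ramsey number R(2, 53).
R(2, 53) = 53

R(2, k) = k for all k ≥ 2: in a 2-colouring of K_k, either some edge is red (a red K_2) or all edges are blue (a blue K_k). And K_{52} coloured all-blue has no blue K_53, so R(2, 53) > 52. Hence R(2, 53) = 53.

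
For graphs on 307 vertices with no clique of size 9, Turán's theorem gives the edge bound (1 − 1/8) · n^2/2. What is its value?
Turán density bound = (7/8) · 307^2/2 = 659743/16 ≈ 41233.9375

Turán's theorem: ex(n, K_{r+1}) is achieved by the complete r-partite Turán graph T(n, r) with parts as balanced as possible, and is at most (1 − 1/r) · n^2/2. For r = 8, n = 307: the density bound is (7/8) · 94249/2 = 659743/16 ≈ 41233.9375. The integer-valued extremum is e(T(307, 8)) = 41233, which is strictly less than the density bound 659743/16 since 8 ∤ 307 (the parts of T(307, 8) cannot all be equal).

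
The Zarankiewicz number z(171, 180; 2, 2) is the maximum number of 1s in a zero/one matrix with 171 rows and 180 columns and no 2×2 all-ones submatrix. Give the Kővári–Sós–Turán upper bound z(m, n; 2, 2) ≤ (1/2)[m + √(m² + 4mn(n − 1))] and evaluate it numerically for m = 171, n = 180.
z(171, 180; 2, 2) ≤ (1/2)[171 + √(171² + 4·171·180·179)] = (1/2)[171 + √22067721] = 2434.3146

Kővári–Sós–Turán: let r_1, ..., r_171 be the row sums and z = Σ r_i the total number of 1s. Each pair of columns can share at most one row with both entries 1 (else a 2×2 all-ones block appears), so Σ_i C(r_i, 2) ≤ C(180, 2) = 16110. By convexity Σ_i C(r_i, 2) ≥ 171·C(z/171, 2) = z(z − 171)/(2·171), giving z² − 171z − 171·180·179 ≤ 0 and hence z ≤ (1/2)[171 + √(29241 + 4·5509620)] = (1/2)[171 + √22067721] ≈ (1/2)(171 + 4697.6293) = 2434.3146.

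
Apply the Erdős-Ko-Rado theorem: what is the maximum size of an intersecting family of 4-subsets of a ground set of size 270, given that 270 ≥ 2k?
max |F| = C(269, 3) = 3208094

Erdős-Ko-Rado (1961): when n ≥ 2k, max |F| = C(n−1, k−1). The bound is attained by the star {A : i ∈ A} for any fixed i ∈ [n]. Here C(270−1, 4−1) = C(269, 3) = 3208094.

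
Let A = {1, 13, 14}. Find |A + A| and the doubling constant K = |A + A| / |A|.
K = |A + A| / |A| = 6/3 = 2

Enumerate A + A = {a + b : a, b ∈ A}. With |A| = 3, there are |A|^2 = 9 ordered sum pairs; collecting distinct values, A + A = {2, 14, 15, 26, 27, 28}, so |A + A| = 6. Thus K = 6/3 = 2. For comparison, the minimum possible |A + A| over all 3-element sets is 2·3 − 1 = 5 (so min K = 5/3), attained only by arithmetic progressions.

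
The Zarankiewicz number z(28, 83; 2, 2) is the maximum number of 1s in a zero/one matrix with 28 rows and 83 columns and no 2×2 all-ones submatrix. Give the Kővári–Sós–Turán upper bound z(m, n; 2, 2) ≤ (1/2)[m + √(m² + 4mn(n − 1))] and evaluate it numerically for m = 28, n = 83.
z(28, 83; 2, 2) ≤ (1/2)[28 + √(28² + 4·28·83·82)] = (1/2)[28 + √763056] = 450.7654

Kővári–Sós–Turán: let r_1, ..., r_28 be the row sums and z = Σ r_i the total number of 1s. Each pair of columns can share at most one row with both entries 1 (else a 2×2 all-ones block appears), so Σ_i C(r_i, 2) ≤ C(83, 2) = 3403. By convexity Σ_i C(r_i, 2) ≥ 28·C(z/28, 2) = z(z − 28)/(2·28), giving z² − 28z − 28·83·82 ≤ 0 and hence z ≤ (1/2)[28 + √(784 + 4·190568)] = (1/2)[28 + √763056] ≈ (1/2)(28 + 873.5308) = 450.7654.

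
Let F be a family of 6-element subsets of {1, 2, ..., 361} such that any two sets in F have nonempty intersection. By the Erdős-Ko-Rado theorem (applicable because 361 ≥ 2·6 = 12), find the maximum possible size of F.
max |F| = C(360, 5) = 49002354072

Erdős-Ko-Rado (1961): when n ≥ 2k, max |F| = C(n−1, k−1). The bound is attained by the star {A : i ∈ A} for any fixed i ∈ [n]. Here C(361−1, 6−1) = C(360, 5) = 49002354072.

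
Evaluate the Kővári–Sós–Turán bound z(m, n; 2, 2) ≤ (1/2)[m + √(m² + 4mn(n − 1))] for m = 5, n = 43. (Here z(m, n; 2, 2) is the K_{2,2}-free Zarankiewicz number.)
z(5, 43; 2, 2) ≤ (1/2)[5 + √(5² + 4·5·43·42)] = (1/2)[5 + √36145] = 97.5592

Kővári–Sós–Turán: let r_1, ..., r_5 be the row sums and z = Σ r_i the total number of 1s. Each pair of columns can share at most one row with both entries 1 (else a 2×2 all-ones block appears), so Σ_i C(r_i, 2) ≤ C(43, 2) = 903. By convexity Σ_i C(r_i, 2) ≥ 5·C(z/5, 2) = z(z − 5)/(2·5), giving z² − 5z − 5·43·42 ≤ 0 and hence z ≤ (1/2)[5 + √(25 + 4·9030)] = (1/2)[5 + √36145] ≈ (1/2)(5 + 190.1184) = 97.5592.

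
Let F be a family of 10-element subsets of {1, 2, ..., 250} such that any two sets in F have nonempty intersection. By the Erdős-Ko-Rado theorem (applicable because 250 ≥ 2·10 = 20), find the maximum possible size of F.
max |F| = C(249, 9) = 8760212643481299

The Erdős-Ko-Rado theorem states: for n ≥ 2k, an intersecting family of k-subsets of an n-element set has size at most C(n − 1, k − 1), with equality for 'star' families {A ⊆ [n] : |A| = k, i ∈ A} (fix an element i). For n = 250, k = 10: C(249, 9) = 8760212643481299.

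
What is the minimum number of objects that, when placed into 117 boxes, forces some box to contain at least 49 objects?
n = (49 − 1)·117 + 1 = 5617

By the generalised pigeonhole principle, to guarantee some box contains ≥ r objects we need more than (r − 1) · k objects total. Threshold: n = (r − 1) · k + 1. With r = 49 and k = 117: n = 48 · 117 + 1 = 5616 + 1 = 5617. For n = 5616 = 48 · 117, we can put exactly 48 objects in every box, avoiding 49 in any single one — so 5617 is tight.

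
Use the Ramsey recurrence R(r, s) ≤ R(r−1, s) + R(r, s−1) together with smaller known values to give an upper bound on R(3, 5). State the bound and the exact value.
R(3, 5) ≤ R(2, 5) + R(3, 4) = 5 + 9 = 14; exact value R(3, 5) = 14.

The Erdős–Szekeres recurrence R(r, s) ≤ R(r−1, s) + R(r, s−1) applied to (r, s) = (3, 5) gives
  R(3, 5) ≤ R(2, 5) + R(3, 4) = 5 + 9 = 14.
(Recall R(2, k) = k and R is symmetric.) Here the recurrence bound is tight: a matching lower-bound construction on K_{13} shows R(3, 5) > 13, so R(3, 5) = 14 exactly.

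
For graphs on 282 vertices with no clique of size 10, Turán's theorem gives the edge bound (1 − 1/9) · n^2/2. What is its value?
Turán density bound = (8/9) · 282^2/2 = 35344

Turán's theorem: ex(n, K_{r+1}) is achieved by the complete r-partite Turán graph T(n, r) with parts as balanced as possible, and is at most (1 − 1/r) · n^2/2. For r = 9, n = 282: the density bound is (8/9) · 79524/2 = 35344. The integer-valued extremum is e(T(282, 9)) = 35343, which is strictly less than the density bound 35344 since 9 ∤ 282 (the parts of T(282, 9) cannot all be equal).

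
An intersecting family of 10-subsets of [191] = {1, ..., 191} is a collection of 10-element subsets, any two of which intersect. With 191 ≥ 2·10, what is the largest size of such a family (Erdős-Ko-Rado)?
max |F| = C(190, 9) = 733629525258630

The Erdős-Ko-Rado theorem states: for n ≥ 2k, an intersecting family of k-subsets of an n-element set has size at most C(n − 1, k − 1), with equality for 'star' families {A ⊆ [n] : |A| = k, i ∈ A} (fix an element i). For n = 191, k = 10: C(190, 9) = 733629525258630.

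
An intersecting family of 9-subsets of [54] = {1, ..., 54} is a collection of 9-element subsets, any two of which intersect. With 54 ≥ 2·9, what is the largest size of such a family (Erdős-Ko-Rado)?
max |F| = C(53, 8) = 886322710

The Erdős-Ko-Rado theorem states: for n ≥ 2k, an intersecting family of k-subsets of an n-element set has size at most C(n − 1, k − 1), with equality for 'star' families {A ⊆ [n] : |A| = k, i ∈ A} (fix an element i). For n = 54, k = 9: C(53, 8) = 886322710.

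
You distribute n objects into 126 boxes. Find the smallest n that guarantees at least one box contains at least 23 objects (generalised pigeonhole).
n = (23 − 1)·126 + 1 = 2773

By the generalised pigeonhole principle, to guarantee some box contains ≥ r objects we need more than (r − 1) · k objects total. Threshold: n = (r − 1) · k + 1. With r = 23 and k = 126: n = 22 · 126 + 1 = 2772 + 1 = 2773. For n = 2772 = 22 · 126, we can put exactly 22 objects in every box, avoiding 23 in any single one — so 2773 is tight.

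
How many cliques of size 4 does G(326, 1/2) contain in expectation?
E[# K_4] = C(326, 4) · (1/2)^C(4, 2) = 461994975 / 2^6 = 7218671.484375

For each 4-subset S of vertices (there are C(326, 4) = 461994975 such S), let X_S = 1 if S induces a K_4 (all C(4, 2) = 6 edges present). Then P(X_S = 1) = (1/2)^6 = 1/64. By linearity of expectation, E[# K_4] = C(326, 4) · (1/2)^6 = 461994975 / 64 = 7218671.484375.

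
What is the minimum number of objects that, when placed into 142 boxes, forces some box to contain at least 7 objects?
n = (7 − 1)·142 + 1 = 853

By the generalised pigeonhole principle, to guarantee some box contains ≥ r objects we need more than (r − 1) · k objects total. Threshold: n = (r − 1) · k + 1. With r = 7 and k = 142: n = 6 · 142 + 1 = 852 + 1 = 853. For n = 852 = 6 · 142, we can put exactly 6 objects in every box, avoiding 7 in any single one — so 853 is tight.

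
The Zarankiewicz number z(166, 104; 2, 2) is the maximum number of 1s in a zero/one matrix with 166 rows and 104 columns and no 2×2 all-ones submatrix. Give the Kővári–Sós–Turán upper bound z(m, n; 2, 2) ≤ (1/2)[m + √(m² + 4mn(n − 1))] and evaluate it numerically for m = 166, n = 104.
z(166, 104; 2, 2) ≤ (1/2)[166 + √(166² + 4·166·104·103)] = (1/2)[166 + √7140324] = 1419.0692

Kővári–Sós–Turán: let r_1, ..., r_166 be the row sums and z = Σ r_i the total number of 1s. Each pair of columns can share at most one row with both entries 1 (else a 2×2 all-ones block appears), so Σ_i C(r_i, 2) ≤ C(104, 2) = 5356. By convexity Σ_i C(r_i, 2) ≥ 166·C(z/166, 2) = z(z − 166)/(2·166), giving z² − 166z − 166·104·103 ≤ 0 and hence z ≤ (1/2)[166 + √(27556 + 4·1778192)] = (1/2)[166 + √7140324] ≈ (1/2)(166 + 2672.1385) = 1419.0692.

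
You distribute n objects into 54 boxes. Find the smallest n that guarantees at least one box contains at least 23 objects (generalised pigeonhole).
n = (23 − 1)·54 + 1 = 1189

By the generalised pigeonhole principle, to guarantee some box contains ≥ r objects we need more than (r − 1) · k objects total. Threshold: n = (r − 1) · k + 1. With r = 23 and k = 54: n = 22 · 54 + 1 = 1188 + 1 = 1189. For n = 1188 = 22 · 54, we can put exactly 22 objects in every box, avoiding 23 in any single one — so 1189 is tight.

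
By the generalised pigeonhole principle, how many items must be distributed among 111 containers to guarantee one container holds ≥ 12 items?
n = (12 − 1)·111 + 1 = 1222

By the generalised pigeonhole principle, to guarantee some box contains ≥ r objects we need more than (r − 1) · k objects total. Threshold: n = (r − 1) · k + 1. With r = 12 and k = 111: n = 11 · 111 + 1 = 1221 + 1 = 1222. For n = 1221 = 11 · 111, we can put exactly 11 objects in every box, avoiding 12 in any single one — so 1222 is tight.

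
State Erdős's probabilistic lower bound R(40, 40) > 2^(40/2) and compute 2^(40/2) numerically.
2^(40/2) = 1048576; so R(40, 40) > 1048576

Colour each edge of K_n uniformly at random with red/blue. The expected number of monochromatic K_40 is C(n, 40) · 2 · 2^(−C(40,2)). If C(n, 40) · 2^(1 − C(40,2)) < 1, then with positive probability no monochromatic K_40 exists, so R(40, 40) > n. The standard estimate C(n, 40) ≤ n^40/40! shows this inequality holds whenever n ≤ 2^(40/2) (since 40! · 2^(C(40,2) − 1) > 2^(40^2/2) ≥ n^40). Hence R(40, 40) > 2^(40/2) = 1048576.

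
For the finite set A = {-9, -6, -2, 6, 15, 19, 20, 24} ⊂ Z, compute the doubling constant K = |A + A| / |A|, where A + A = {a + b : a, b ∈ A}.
K = |A + A| / |A| = 32/8 = 4

Enumerate A + A = {a + b : a, b ∈ A}. With |A| = 8, there are |A|^2 = 64 ordered sum pairs; collecting distinct values, A + A = {-18, -15, -12, -11, -8, -4, -3, 0, 4, 6, 9, 10, 11, 12, 13, 14, 15, 17, 18, 21, 22, 25, 26, 30, 34, 35, 38, 39, 40, 43, 44, 48}, so |A + A| = 32. Thus K = 32/8 = 4. For comparison, the minimum possible |A + A| over all 8-element sets is 2·8 − 1 = 15 (so min K = 15/8), attained only by arithmetic progressions.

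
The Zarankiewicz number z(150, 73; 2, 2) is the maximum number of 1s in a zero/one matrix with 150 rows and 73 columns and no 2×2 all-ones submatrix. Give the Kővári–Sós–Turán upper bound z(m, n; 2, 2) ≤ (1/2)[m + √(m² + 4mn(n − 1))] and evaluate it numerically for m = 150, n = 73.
z(150, 73; 2, 2) ≤ (1/2)[150 + √(150² + 4·150·73·72)] = (1/2)[150 + √3176100] = 966.0808

Kővári–Sós–Turán: let r_1, ..., r_150 be the row sums and z = Σ r_i the total number of 1s. Each pair of columns can share at most one row with both entries 1 (else a 2×2 all-ones block appears), so Σ_i C(r_i, 2) ≤ C(73, 2) = 2628. By convexity Σ_i C(r_i, 2) ≥ 150·C(z/150, 2) = z(z − 150)/(2·150), giving z² − 150z − 150·73·72 ≤ 0 and hence z ≤ (1/2)[150 + √(22500 + 4·788400)] = (1/2)[150 + √3176100] ≈ (1/2)(150 + 1782.1616) = 966.0808.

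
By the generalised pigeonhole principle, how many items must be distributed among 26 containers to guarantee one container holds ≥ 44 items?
n = (44 − 1)·26 + 1 = 1119

By the generalised pigeonhole principle, to guarantee some box contains ≥ r objects we need more than (r − 1) · k objects total. Threshold: n = (r − 1) · k + 1. With r = 44 and k = 26: n = 43 · 26 + 1 = 1118 + 1 = 1119. For n = 1118 = 43 · 26, we can put exactly 43 objects in every box, avoiding 44 in any single one — so 1119 is tight.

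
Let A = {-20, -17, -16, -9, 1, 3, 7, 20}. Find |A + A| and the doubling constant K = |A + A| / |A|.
K = |A + A| / |A| = 34/8 = 17/4

Enumerate A + A = {a + b : a, b ∈ A}. With |A| = 8, there are |A|^2 = 64 ordered sum pairs; collecting distinct values, A + A = {-40, -37, -36, -34, -33, -32, -29, -26, -25, -19, -18, -17, -16, -15, -14, -13, -10, -9, -8, -6, -2, 0, 2, 3, 4, 6, 8, 10, 11, 14, 21, 23, 27, 40}, so |A + A| = 34. Thus K = 34/8 = 17/4. For comparison, the minimum possible |A + A| over all 8-element sets is 2·8 − 1 = 15 (so min K = 15/8), attained only by arithmetic progressions.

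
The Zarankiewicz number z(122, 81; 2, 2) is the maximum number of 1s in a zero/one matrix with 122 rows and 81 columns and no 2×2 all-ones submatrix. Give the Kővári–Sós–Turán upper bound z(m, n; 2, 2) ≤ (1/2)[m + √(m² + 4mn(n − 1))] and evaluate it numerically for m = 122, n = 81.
z(122, 81; 2, 2) ≤ (1/2)[122 + √(122² + 4·122·81·80)] = (1/2)[122 + √3177124] = 952.2244

Kővári–Sós–Turán: let r_1, ..., r_122 be the row sums and z = Σ r_i the total number of 1s. Each pair of columns can share at most one row with both entries 1 (else a 2×2 all-ones block appears), so Σ_i C(r_i, 2) ≤ C(81, 2) = 3240. By convexity Σ_i C(r_i, 2) ≥ 122·C(z/122, 2) = z(z − 122)/(2·122), giving z² − 122z − 122·81·80 ≤ 0 and hence z ≤ (1/2)[122 + √(14884 + 4·790560)] = (1/2)[122 + √3177124] ≈ (1/2)(122 + 1782.4489) = 952.2244.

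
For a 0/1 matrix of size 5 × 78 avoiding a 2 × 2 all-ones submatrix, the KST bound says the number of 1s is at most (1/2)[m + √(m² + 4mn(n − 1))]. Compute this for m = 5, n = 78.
z(5, 78; 2, 2) ≤ (1/2)[5 + √(5² + 4·5·78·77)] = (1/2)[5 + √120145] = 175.8097

Kővári–Sós–Turán: let r_1, ..., r_5 be the row sums and z = Σ r_i the total number of 1s. Each pair of columns can share at most one row with both entries 1 (else a 2×2 all-ones block appears), so Σ_i C(r_i, 2) ≤ C(78, 2) = 3003. By convexity Σ_i C(r_i, 2) ≥ 5·C(z/5, 2) = z(z − 5)/(2·5), giving z² − 5z − 5·78·77 ≤ 0 and hence z ≤ (1/2)[5 + √(25 + 4·30030)] = (1/2)[5 + √120145] ≈ (1/2)(5 + 346.6194) = 175.8097.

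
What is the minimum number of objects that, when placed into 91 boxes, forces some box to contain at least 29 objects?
n = (29 − 1)·91 + 1 = 2549

By the generalised pigeonhole principle, to guarantee some box contains ≥ r objects we need more than (r − 1) · k objects total. Threshold: n = (r − 1) · k + 1. With r = 29 and k = 91: n = 28 · 91 + 1 = 2548 + 1 = 2549. For n = 2548 = 28 · 91, we can put exactly 28 objects in every box, avoiding 29 in any single one — so 2549 is tight.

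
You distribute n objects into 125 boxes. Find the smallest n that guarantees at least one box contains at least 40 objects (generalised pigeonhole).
n = (40 − 1)·125 + 1 = 4876

By the generalised pigeonhole principle, to guarantee some box contains ≥ r objects we need more than (r − 1) · k objects total. Threshold: n = (r − 1) · k + 1. With r = 40 and k = 125: n = 39 · 125 + 1 = 4875 + 1 = 4876. For n = 4875 = 39 · 125, we can put exactly 39 objects in every box, avoiding 40 in any single one — so 4876 is tight.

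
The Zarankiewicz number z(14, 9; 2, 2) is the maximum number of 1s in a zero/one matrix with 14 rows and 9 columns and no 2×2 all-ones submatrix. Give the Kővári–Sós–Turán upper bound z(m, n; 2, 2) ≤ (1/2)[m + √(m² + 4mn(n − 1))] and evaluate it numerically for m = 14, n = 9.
z(14, 9; 2, 2) ≤ (1/2)[14 + √(14² + 4·14·9·8)] = (1/2)[14 + √4228] = 39.5115

Kővári–Sós–Turán: let r_1, ..., r_14 be the row sums and z = Σ r_i the total number of 1s. Each pair of columns can share at most one row with both entries 1 (else a 2×2 all-ones block appears), so Σ_i C(r_i, 2) ≤ C(9, 2) = 36. By convexity Σ_i C(r_i, 2) ≥ 14·C(z/14, 2) = z(z − 14)/(2·14), giving z² − 14z − 14·9·8 ≤ 0 and hence z ≤ (1/2)[14 + √(196 + 4·1008)] = (1/2)[14 + √4228] ≈ (1/2)(14 + 65.0231) = 39.5115.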